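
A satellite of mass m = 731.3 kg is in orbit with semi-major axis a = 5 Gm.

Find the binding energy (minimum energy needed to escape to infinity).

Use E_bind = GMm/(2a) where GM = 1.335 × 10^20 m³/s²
a = 5 Gm = 5 × 10^9 m
GM = 1.335 × 10^20 m³/s²
m = 731.3 kg
GMm = 1.335 × 10^20 × 731.3 = 9.76285 × 10^22 m³·kg/s²
2a = 1 × 10^10 m
E_bind = GMm/(2a) = 9.76286 × 10^12 J ≈ 9.763 TJ

Final answer: 9.763 TJ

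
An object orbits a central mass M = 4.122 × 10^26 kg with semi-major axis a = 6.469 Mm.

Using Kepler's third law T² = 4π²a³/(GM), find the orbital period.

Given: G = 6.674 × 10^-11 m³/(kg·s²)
M = 4.122 × 10^26 kg
GM = G × M = 6.674 × 10^-11 × 4.122 × 10^26 = 2.75102 × 10^16 m³/s²
a = 6.469 Mm = 6.469 × 10^6 m
a³ = 2.70714 × 10^20 m³
T = 2π √(a³/GM) = 2π √((2.70714 × 10^20) / (2.75102 × 10^16)) = 2π × 99.1993 s
T = 623.288 s ≈ 10.39 minutes

Final answer: 10.39 minutes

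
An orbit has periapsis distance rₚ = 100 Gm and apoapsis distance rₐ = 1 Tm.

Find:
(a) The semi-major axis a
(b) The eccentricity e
rₚ = 100 Gm = 1 × 10^11 m
rₐ = 1 Tm = 1 × 10^12 m
(a) a = (rₚ + rₐ)/2 = 5.5 × 10^11 m ≈ 550 Gm
(b) e = (rₐ − rₚ)/(rₐ + rₚ) = (9 × 10^11) / (1.1 × 10^12) = 0.818182

Final answer:
(a) a = 550 Gm
(b) e = 0.8182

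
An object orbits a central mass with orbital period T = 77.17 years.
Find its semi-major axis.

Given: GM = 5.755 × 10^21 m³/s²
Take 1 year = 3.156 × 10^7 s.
T = 77.17 years = 2.43549 × 10^9 s
GM = 5.755 × 10^21 m³/s²
Kepler's third law: a³ = GM T² / (4π²)
T² = 5.93159 × 10^18 s²
a³ = (5.755 × 10^21) × (5.93159 × 10^18) / (4π²) = 8.64682 × 10^38 m³
a = (a³)^(1/3) = 9.52691 × 10^12 m ≈ 9.527 Tm

Final answer: 9.527 Tm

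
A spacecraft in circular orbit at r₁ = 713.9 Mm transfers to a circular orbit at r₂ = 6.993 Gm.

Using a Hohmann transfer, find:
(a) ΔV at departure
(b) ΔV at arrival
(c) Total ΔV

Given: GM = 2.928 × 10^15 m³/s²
r₁ = 713.9 Mm = 7.139 × 10^8 m
r₂ = 6.993 Gm = 6.993 × 10^9 m
GM = 2.928 × 10^15 m³/s²
Transfer ellipse: a_t = (r₁ + r₂)/2 = 3.85345 × 10^9 m
Circular speed at r₁: v₁ = √(GM/r₁) = 2025.19 m/s
Transfer speed at r₁ (periapsis): v₁ₜ = √(GM(2/r₁ − 1/a_t)) = 2728.18 m/s
(a) ΔV₁ = v₁ₜ − v₁ = 702.99 m/s ≈ 703 m/s
Circular speed at r₂: v₂ = √(GM/r₂) = 647.074 m/s
Transfer speed at r₂ (apoapsis): v₂ₜ = √(GM(2/r₂ − 1/a_t)) = 278.514 m/s
(b) ΔV₂ = v₂ − v₂ₜ = 368.559 m/s ≈ 368.6 m/s
(c) ΔV_total = ΔV₁ + ΔV₂ = 1071.55 m/s ≈ 1.072 km/s

Final answer:
(a) ΔV₁ = 703 m/s
(b) ΔV₂ = 368.6 m/s
(c) ΔV_total = 1.072 km/s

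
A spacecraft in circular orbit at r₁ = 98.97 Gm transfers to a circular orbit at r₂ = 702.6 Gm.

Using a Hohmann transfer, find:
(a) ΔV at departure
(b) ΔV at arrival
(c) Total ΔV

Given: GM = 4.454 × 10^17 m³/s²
r₁ = 98.97 Gm = 9.897 × 10^10 m
r₂ = 702.6 Gm = 7.026 × 10^11 m
GM = 4.454 × 10^17 m³/s²
Transfer ellipse: a_t = (r₁ + r₂)/2 = 4.00785 × 10^11 m
Circular speed at r₁: v₁ = √(GM/r₁) = 2121.4 m/s
Transfer speed at r₁ (periapsis): v₁ₜ = √(GM(2/r₁ − 1/a_t)) = 2808.81 m/s
(a) ΔV₁ = v₁ₜ − v₁ = 687.402 m/s ≈ 687.4 m/s
Circular speed at r₂: v₂ = √(GM/r₂) = 796.198 m/s
Transfer speed at r₂ (apoapsis): v₂ₜ = √(GM(2/r₂ − 1/a_t)) = 395.655 m/s
(b) ΔV₂ = v₂ − v₂ₜ = 400.543 m/s ≈ 400.5 m/s
(c) ΔV_total = ΔV₁ + ΔV₂ = 1087.94 m/s ≈ 1.088 km/s

Final answer:
(a) ΔV₁ = 687.4 m/s
(b) ΔV₂ = 400.5 m/s
(c) ΔV_total = 1.088 km/s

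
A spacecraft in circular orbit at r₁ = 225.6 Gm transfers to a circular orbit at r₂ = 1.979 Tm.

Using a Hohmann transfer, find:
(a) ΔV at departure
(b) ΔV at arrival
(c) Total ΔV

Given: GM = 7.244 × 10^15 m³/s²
r₁ = 225.6 Gm = 2.256 × 10^11 m
r₂ = 1.979 Tm = 1.979 × 10^12 m
GM = 7.244 × 10^15 m³/s²
Transfer ellipse: a_t = (r₁ + r₂)/2 = 1.1023 × 10^12 m
Circular speed at r₁: v₁ = √(GM/r₁) = 179.192 m/s
Transfer speed at r₁ (periapsis): v₁ₜ = √(GM(2/r₁ − 1/a_t)) = 240.1 m/s
(a) ΔV₁ = v₁ₜ − v₁ = 60.9078 m/s ≈ 60.91 m/s
Circular speed at r₂: v₂ = √(GM/r₂) = 60.5015 m/s
Transfer speed at r₂ (apoapsis): v₂ₜ = √(GM(2/r₂ − 1/a_t)) = 27.3707 m/s
(b) ΔV₂ = v₂ − v₂ₜ = 33.1308 m/s ≈ 33.13 m/s
(c) ΔV_total = ΔV₁ + ΔV₂ = 94.0387 m/s ≈ 94.04 m/s

Final answer:
(a) ΔV₁ = 60.91 m/s
(b) ΔV₂ = 33.13 m/s
(c) ΔV_total = 94.04 m/s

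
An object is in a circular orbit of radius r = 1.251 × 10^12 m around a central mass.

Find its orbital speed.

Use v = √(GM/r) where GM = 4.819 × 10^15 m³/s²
r = 1.251 × 10^12 m
GM = 4.819 × 10^15 m³/s²
GM/r = (4.819 × 10^15) / (1.251 × 10^12) = 3852.12 m²/s²
v = √(GM/r) = 62.0654 m/s ≈ 62.07 m/s

Final answer: 62.07 m/s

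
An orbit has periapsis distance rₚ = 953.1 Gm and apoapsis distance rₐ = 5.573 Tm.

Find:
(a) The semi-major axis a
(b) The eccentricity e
rₚ = 953.1 Gm = 9.531 × 10^11 m
rₐ = 5.573 Tm = 5.573 × 10^12 m
(a) a = (rₚ + rₐ)/2 = 3.26305 × 10^12 m ≈ 3.263 Tm
(b) e = (rₐ − rₚ)/(rₐ + rₚ) = (4.6199 × 10^12) / (6.5261 × 10^12) = 0.707911

Final answer:
(a) a = 3.263 Tm
(b) e = 0.7079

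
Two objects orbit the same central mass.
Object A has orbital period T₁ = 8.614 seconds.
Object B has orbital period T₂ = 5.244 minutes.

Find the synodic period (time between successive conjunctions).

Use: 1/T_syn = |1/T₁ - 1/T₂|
T₁ = 8.614 seconds
T₂ = 5.244 minutes = 314.64 s
1/T₁ = 0.11609 s⁻¹
1/T₂ = 0.00317824 s⁻¹
|1/T₁ − 1/T₂| = 0.112912 s⁻¹
T_syn = 1 / |1/T₁ − 1/T₂| = 8.85647 s ≈ 8.856 seconds

Final answer: T_syn = 8.856 seconds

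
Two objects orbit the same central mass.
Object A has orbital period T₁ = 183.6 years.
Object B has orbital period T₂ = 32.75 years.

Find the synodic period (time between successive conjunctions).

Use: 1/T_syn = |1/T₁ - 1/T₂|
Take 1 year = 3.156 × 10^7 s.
T₁ = 183.6 years = 5.79442 × 10^9 s
T₂ = 32.75 years = 1.03359 × 10^9 s
1/T₁ = 1.7258 × 10^-10 s⁻¹
1/T₂ = 9.67502 × 10^-10 s⁻¹
|1/T₁ − 1/T₂| = 7.94922 × 10^-10 s⁻¹
T_syn = 1 / |1/T₁ − 1/T₂| = 1.25799 × 10^9 s ≈ 39.86 years

Final answer: T_syn = 39.86 years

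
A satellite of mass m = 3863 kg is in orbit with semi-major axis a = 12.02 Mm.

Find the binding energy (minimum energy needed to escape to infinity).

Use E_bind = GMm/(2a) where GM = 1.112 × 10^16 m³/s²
a = 12.02 Mm = 1.202 × 10^7 m
GM = 1.112 × 10^16 m³/s²
m = 3863 kg
GMm = 1.112 × 10^16 × 3863 = 4.29566 × 10^19 m³·kg/s²
2a = 2.404 × 10^7 m
E_bind = GMm/(2a) = 1.78688 × 10^12 J ≈ 1.787 TJ

Final answer: 1.787 TJ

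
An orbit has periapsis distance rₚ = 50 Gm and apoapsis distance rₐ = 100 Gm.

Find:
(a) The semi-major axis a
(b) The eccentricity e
rₚ = 50 Gm = 5 × 10^10 m
rₐ = 100 Gm = 1 × 10^11 m
(a) a = (rₚ + rₐ)/2 = 7.5 × 10^10 m ≈ 75 Gm
(b) e = (rₐ − rₚ)/(rₐ + rₚ) = (5 × 10^10) / (1.5 × 10^11) = 0.333333

Final answer:
(a) a = 75 Gm
(b) e = 0.3333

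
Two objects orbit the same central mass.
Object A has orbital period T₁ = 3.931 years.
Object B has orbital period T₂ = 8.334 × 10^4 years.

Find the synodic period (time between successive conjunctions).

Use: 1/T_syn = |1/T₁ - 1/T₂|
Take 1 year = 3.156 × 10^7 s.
T₁ = 3.931 years = 1.24062 × 10^8 s
T₂ = 8.334 × 10^4 years = 2.63021 × 10^12 s
1/T₁ = 8.06046 × 10^-9 s⁻¹
1/T₂ = 3.80198 × 10^-13 s⁻¹
|1/T₁ − 1/T₂| = 8.06008 × 10^-9 s⁻¹
T_syn = 1 / |1/T₁ − 1/T₂| = 1.24068 × 10^8 s ≈ 3.931 years

Final answer: T_syn = 3.931 years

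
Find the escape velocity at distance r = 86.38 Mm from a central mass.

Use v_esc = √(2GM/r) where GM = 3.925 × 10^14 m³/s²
r = 86.38 Mm = 8.638 × 10^7 m
GM = 3.925 × 10^14 m³/s²
2GM/r = 2 × (3.925 × 10^14) / (8.638 × 10^7) = 9.08775 × 10^6 m²/s²
v_esc = √(2GM/r) = 3014.59 m/s ≈ 3.015 km/s

Final answer: 3.015 km/s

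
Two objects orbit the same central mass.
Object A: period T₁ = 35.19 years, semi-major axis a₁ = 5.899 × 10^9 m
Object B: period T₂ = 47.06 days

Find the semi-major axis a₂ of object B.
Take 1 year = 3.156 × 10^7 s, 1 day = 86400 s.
T₁ = 35.19 years = 1.1106 × 10^9 s
T₂ = 47.06 days = 4.06598 × 10^6 s
a₁ = 5.899 × 10^9 m
Kepler's third law: (T₂/T₁)² = (a₂/a₁)³  ⇒  a₂ = a₁ (T₂/T₁)^(2/3)
T₂/T₁ = 0.00366108
(T₂/T₁)^(2/3) = 0.0237542
a₂ = 5.899 × 10^9 m × 0.0237542 = 1.40126 × 10^8 m ≈ 1.401 × 10^8 m

Final answer: a₂ = 1.401 × 10^8 m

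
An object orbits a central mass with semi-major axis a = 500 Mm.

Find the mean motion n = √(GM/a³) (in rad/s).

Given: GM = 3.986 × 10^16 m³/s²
a = 500 Mm = 5 × 10^8 m
GM = 3.986 × 10^16 m³/s²
a³ = 1.25 × 10^26 m³
GM/a³ = (3.986 × 10^16) / (1.25 × 10^26) = 3.1888 × 10^-10 s⁻²
n = √(GM/a³) = 1.78572 × 10^-5 rad/s ≈ 1.786 × 10^-5 rad/s

Final answer: n = 1.786 × 10^-5 rad/s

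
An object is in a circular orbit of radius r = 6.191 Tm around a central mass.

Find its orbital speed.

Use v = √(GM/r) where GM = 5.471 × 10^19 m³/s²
r = 6.191 Tm = 6.191 × 10^12 m
GM = 5.471 × 10^19 m³/s²
GM/r = (5.471 × 10^19) / (6.191 × 10^12) = 8.83702 × 10^6 m²/s²
v = √(GM/r) = 2972.71 m/s ≈ 2.973 km/s

Final answer: 2.973 km/s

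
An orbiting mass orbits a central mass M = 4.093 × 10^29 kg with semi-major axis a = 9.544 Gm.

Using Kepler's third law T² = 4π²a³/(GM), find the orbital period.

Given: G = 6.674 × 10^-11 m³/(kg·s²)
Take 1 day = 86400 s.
M = 4.093 × 10^29 kg
GM = G × M = 6.674 × 10^-11 × 4.093 × 10^29 = 2.73167 × 10^19 m³/s²
a = 9.544 Gm = 9.544 × 10^9 m
a³ = 8.69343 × 10^29 m³
T = 2π √(a³/GM) = 2π √((8.69343 × 10^29) / (2.73167 × 10^19)) = 2π × 178395 s
T = 1.12089 × 10^6 s ≈ 12.97 days

Final answer: 12.97 days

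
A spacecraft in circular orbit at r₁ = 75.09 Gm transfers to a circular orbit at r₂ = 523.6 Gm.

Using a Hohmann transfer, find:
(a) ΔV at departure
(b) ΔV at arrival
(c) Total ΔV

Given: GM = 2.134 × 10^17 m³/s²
r₁ = 75.09 Gm = 7.509 × 10^10 m
r₂ = 523.6 Gm = 5.236 × 10^11 m
GM = 2.134 × 10^17 m³/s²
Transfer ellipse: a_t = (r₁ + r₂)/2 = 2.99345 × 10^11 m
Circular speed at r₁: v₁ = √(GM/r₁) = 1685.8 m/s
Transfer speed at r₁ (periapsis): v₁ₜ = √(GM(2/r₁ − 1/a_t)) = 2229.56 m/s
(a) ΔV₁ = v₁ₜ − v₁ = 543.764 m/s ≈ 543.8 m/s
Circular speed at r₂: v₂ = √(GM/r₂) = 638.407 m/s
Transfer speed at r₂ (apoapsis): v₂ₜ = √(GM(2/r₂ − 1/a_t)) = 319.744 m/s
(b) ΔV₂ = v₂ − v₂ₜ = 318.663 m/s ≈ 318.7 m/s
(c) ΔV_total = ΔV₁ + ΔV₂ = 862.426 m/s ≈ 862.4 m/s

Final answer:
(a) ΔV₁ = 543.8 m/s
(b) ΔV₂ = 318.7 m/s
(c) ΔV_total = 862.4 m/s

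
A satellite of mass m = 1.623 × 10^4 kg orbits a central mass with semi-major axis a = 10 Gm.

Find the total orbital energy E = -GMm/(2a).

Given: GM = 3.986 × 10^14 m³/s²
a = 10 Gm = 1 × 10^10 m
GM = 3.986 × 10^14 m³/s²
2a = 2 × 10^10 m
GMm = 3.986 × 10^14 × 16230 = 6.46928 × 10^18 m³·kg/s²
E = −GMm/(2a) = -3.23464 × 10^8 J ≈ -323.5 MJ

Final answer: -323.5 MJ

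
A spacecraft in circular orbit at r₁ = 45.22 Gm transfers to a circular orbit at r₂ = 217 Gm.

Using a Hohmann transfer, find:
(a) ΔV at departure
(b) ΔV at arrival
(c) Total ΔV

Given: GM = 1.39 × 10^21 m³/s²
r₁ = 45.22 Gm = 4.522 × 10^10 m
r₂ = 217 Gm = 2.17 × 10^11 m
GM = 1.39 × 10^21 m³/s²
Transfer ellipse: a_t = (r₁ + r₂)/2 = 1.3111 × 10^11 m
Circular speed at r₁: v₁ = √(GM/r₁) = 175324 m/s
Transfer speed at r₁ (periapsis): v₁ₜ = √(GM(2/r₁ − 1/a_t)) = 225556 m/s
(a) ΔV₁ = v₁ₜ − v₁ = 50231.5 m/s ≈ 50.23 km/s
Circular speed at r₂: v₂ = √(GM/r₂) = 80034.6 m/s
Transfer speed at r₂ (apoapsis): v₂ₜ = √(GM(2/r₂ − 1/a_t)) = 47002.9 m/s
(b) ΔV₂ = v₂ − v₂ₜ = 33031.6 m/s ≈ 33.03 km/s
(c) ΔV_total = ΔV₁ + ΔV₂ = 83263.2 m/s ≈ 83.26 km/s

Final answer:
(a) ΔV₁ = 50.23 km/s
(b) ΔV₂ = 33.03 km/s
(c) ΔV_total = 83.26 km/s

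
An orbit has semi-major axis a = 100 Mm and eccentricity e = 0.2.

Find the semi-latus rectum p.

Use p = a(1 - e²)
a = 100 Mm = 1 × 10^8 m
e = 0.2,  e² = 0.04,  1 − e² = 0.96
p = a(1 − e²) = 1 × 10^8 m × 0.96 = 9.6 × 10^7 m ≈ 96 Mm

Final answer: p = 96 Mm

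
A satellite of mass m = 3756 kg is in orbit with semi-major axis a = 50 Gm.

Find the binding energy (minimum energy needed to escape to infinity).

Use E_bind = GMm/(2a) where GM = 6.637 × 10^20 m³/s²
a = 50 Gm = 5 × 10^10 m
GM = 6.637 × 10^20 m³/s²
m = 3756 kg
GMm = 6.637 × 10^20 × 3756 = 2.49286 × 10^24 m³·kg/s²
2a = 1 × 10^11 m
E_bind = GMm/(2a) = 2.49286 × 10^13 J ≈ 24.93 TJ

Final answer: 24.93 TJ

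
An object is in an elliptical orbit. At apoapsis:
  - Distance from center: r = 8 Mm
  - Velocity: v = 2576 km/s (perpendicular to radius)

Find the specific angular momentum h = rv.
r = 8 Mm = 8 × 10^6 m
v = 2576 km/s = 2.576 × 10^6 m/s
h = rv = 8 × 10^6 × 2.576 × 10^6 = 2.0608 × 10^13 m²/s ≈ 2.061 × 10^13 m²/s

Final answer: h = 2.061 × 10^13 m²/s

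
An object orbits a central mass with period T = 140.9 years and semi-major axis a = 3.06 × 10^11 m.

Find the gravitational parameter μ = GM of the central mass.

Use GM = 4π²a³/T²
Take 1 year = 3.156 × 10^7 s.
T = 140.9 years = 4.4468 × 10^9 s
a = 3.06 × 10^11 m
a³ = 2.86526 × 10^34 m³
T² = 1.97741 × 10^19 s²
GM = 4π² × (2.86526 × 10^34) / (1.97741 × 10^19) = 5.72042 × 10^16 m³/s²
GM ≈ 5.72 × 10^16 m³/s²

Final answer: GM = 5.72 × 10^16 m³/s²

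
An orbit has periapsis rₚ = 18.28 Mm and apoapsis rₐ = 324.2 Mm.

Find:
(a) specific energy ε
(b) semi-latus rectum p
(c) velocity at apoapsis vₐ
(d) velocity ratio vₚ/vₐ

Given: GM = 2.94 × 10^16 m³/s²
rₚ = 18.28 Mm = 1.828 × 10^7 m
rₐ = 324.2 Mm = 3.242 × 10^8 m
GM = 2.94 × 10^16 m³/s²
a = (rₚ + rₐ)/2 = 1.7124 × 10^8 m
e = (rₐ − rₚ)/(rₐ + rₚ) = (3.0592 × 10^8) / (3.4248 × 10^8) = 0.893249
(a) 2a = 3.4248 × 10^8 m;  ε = −GM/(2a) = -8.58444 × 10^7 J/kg ≈ -85.84 MJ/kg
(b) 1 − e² = 0.202106;  p = a(1 − e²) = 1.7124 × 10^8 × 0.202106 = 3.46086 × 10^7 m ≈ 34.61 Mm
(c) vₐ² = GM (2/rₐ − 1/a) = 2.94 × 10^16 × (6.16903 × 10^-9 − 5.83976 × 10^-9) = 9.68067 × 10^6 m²/s²;  vₐ = 3111.38 m/s ≈ 3.111 km/s
(d) vₚ/vₐ = rₐ/rₚ (angular momentum) = (3.242 × 10^8) / (1.828 × 10^7) = 17.7352 ≈ 17.74

Final answer:
(a) specific energy ε = -85.84 MJ/kg
(b) semi-latus rectum p = 34.61 Mm
(c) velocity at apoapsis vₐ = 3.111 km/s
(d) velocity ratio vₚ/vₐ = 17.74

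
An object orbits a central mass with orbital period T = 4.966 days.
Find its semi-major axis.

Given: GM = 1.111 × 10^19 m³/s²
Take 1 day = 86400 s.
T = 4.966 days = 429062 s
GM = 1.111 × 10^19 m³/s²
Kepler's third law: a³ = GM T² / (4π²)
T² = 1.84095 × 10^11 s²
a³ = (1.111 × 10^19) × (1.84095 × 10^11) / (4π²) = 5.18078 × 10^28 m³
a = (a³)^(1/3) = 3.72791 × 10^9 m ≈ 3.728 Gm

Final answer: 3.728 Gm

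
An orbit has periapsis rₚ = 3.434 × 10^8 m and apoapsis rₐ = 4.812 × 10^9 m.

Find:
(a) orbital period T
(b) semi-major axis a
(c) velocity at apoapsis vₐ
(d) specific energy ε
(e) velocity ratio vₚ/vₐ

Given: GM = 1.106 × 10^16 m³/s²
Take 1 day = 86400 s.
rₚ = 3.434 × 10^8 m
rₐ = 4.812 × 10^9 m
GM = 1.106 × 10^16 m³/s²
a = (rₚ + rₐ)/2 = 2.5777 × 10^9 m
e = (rₐ − rₚ)/(rₐ + rₚ) = (4.4686 × 10^9) / (5.1554 × 10^9) = 0.86678
(a) a³ = 1.71276 × 10^28 m³;  T = 2π √(a³/GM) = 2π × 1.24443 × 10^6 s = 7.81899 × 10^6 s ≈ 90.5 days
(b) a = 2.5777 × 10^9 m ≈ 2.578 × 10^9 m
(c) vₐ² = GM (2/rₐ − 1/a) = 1.106 × 10^16 × (4.15628 × 10^-10 − 3.87943 × 10^-10) = 306195 m²/s²;  vₐ = 553.348 m/s ≈ 553.3 m/s
(d) 2a = 5.1554 × 10^9 m;  ε = −GM/(2a) = -2.14532 × 10^6 J/kg ≈ -2.145 MJ/kg
(e) vₚ/vₐ = rₐ/rₚ (angular momentum) = (4.812 × 10^9) / (3.434 × 10^8) = 14.0128 ≈ 14.01

Final answer:
(a) orbital period T = 90.5 days
(b) semi-major axis a = 2.578 × 10^9 m
(c) velocity at apoapsis vₐ = 553.3 m/s
(d) specific energy ε = -2.145 MJ/kg
(e) velocity ratio vₚ/vₐ = 14.01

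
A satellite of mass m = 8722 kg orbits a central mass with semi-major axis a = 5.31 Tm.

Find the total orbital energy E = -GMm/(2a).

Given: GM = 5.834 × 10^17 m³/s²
a = 5.31 Tm = 5.31 × 10^12 m
GM = 5.834 × 10^17 m³/s²
2a = 1.062 × 10^13 m
GMm = 5.834 × 10^17 × 8722 = 5.08841 × 10^21 m³·kg/s²
E = −GMm/(2a) = -4.79135 × 10^8 J ≈ -479.1 MJ

Final answer: -479.1 MJ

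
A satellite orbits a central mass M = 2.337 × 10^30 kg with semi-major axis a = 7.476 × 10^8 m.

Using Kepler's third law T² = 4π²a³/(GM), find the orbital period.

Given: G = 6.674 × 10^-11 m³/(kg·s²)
M = 2.337 × 10^30 kg
GM = G × M = 6.674 × 10^-11 × 2.337 × 10^30 = 1.55971 × 10^20 m³/s²
a = 7.476 × 10^8 m
a³ = 4.17838 × 10^26 m³
T = 2π √(a³/GM) = 2π √((4.17838 × 10^26) / (1.55971 × 10^20)) = 2π × 1636.75 s
T = 10284 s ≈ 2.857 hours

Final answer: 2.857 hours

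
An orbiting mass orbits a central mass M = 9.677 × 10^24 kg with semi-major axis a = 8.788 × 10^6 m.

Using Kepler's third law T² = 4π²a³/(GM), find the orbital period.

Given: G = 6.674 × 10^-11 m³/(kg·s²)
M = 9.677 × 10^24 kg
GM = G × M = 6.674 × 10^-11 × 9.677 × 10^24 = 6.45843 × 10^14 m³/s²
a = 8.788 × 10^6 m
a³ = 6.78688 × 10^20 m³
T = 2π √(a³/GM) = 2π √((6.78688 × 10^20) / (6.45843 × 10^14)) = 2π × 1025.11 s
T = 6440.97 s ≈ 1.789 hours

Final answer: 1.789 hours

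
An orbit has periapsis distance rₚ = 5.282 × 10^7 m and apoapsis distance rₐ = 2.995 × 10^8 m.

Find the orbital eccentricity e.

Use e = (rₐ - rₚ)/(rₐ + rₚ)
rₚ = 5.282 × 10^7 m
rₐ = 2.995 × 10^8 m
rₐ − rₚ = 2.4668 × 10^8 m
rₐ + rₚ = 3.5232 × 10^8 m
e = (rₐ − rₚ)/(rₐ + rₚ) = 0.700159

Final answer: e = 0.7002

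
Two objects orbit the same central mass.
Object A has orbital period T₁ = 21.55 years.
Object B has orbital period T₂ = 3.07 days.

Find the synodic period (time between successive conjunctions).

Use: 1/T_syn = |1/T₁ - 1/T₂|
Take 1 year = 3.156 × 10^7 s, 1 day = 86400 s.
T₁ = 21.55 years = 6.80118 × 10^8 s
T₂ = 3.07 days = 265248 s
1/T₁ = 1.47033 × 10^-9 s⁻¹
1/T₂ = 3.77006 × 10^-6 s⁻¹
|1/T₁ − 1/T₂| = 3.76859 × 10^-6 s⁻¹
T_syn = 1 / |1/T₁ − 1/T₂| = 265351 s ≈ 3.071 days

Final answer: T_syn = 3.071 days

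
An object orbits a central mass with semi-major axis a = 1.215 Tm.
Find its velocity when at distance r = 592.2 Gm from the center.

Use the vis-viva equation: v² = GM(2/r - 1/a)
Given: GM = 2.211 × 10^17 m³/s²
a = 1.215 Tm = 1.215 × 10^12 m
r = 592.2 Gm = 5.922 × 10^11 m
GM = 2.211 × 10^17 m³/s²
2/r − 1/a = 3.37724 × 10^-12 − 8.23045 × 10^-13 = 2.55419 × 10^-12 m⁻¹
v² = GM (2/r − 1/a) = 564732 m²/s²
v = 751.486 m/s ≈ 751.5 m/s

Final answer: 751.5 m/s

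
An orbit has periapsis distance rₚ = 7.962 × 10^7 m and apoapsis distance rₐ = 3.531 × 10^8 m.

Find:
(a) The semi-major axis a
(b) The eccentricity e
rₚ = 7.962 × 10^7 m
rₐ = 3.531 × 10^8 m
(a) a = (rₚ + rₐ)/2 = 2.1636 × 10^8 m ≈ 2.164 × 10^8 m
(b) e = (rₐ − rₚ)/(rₐ + rₚ) = (2.7348 × 10^8) / (4.3272 × 10^8) = 0.632002

Final answer:
(a) a = 2.164 × 10^8 m
(b) e = 0.632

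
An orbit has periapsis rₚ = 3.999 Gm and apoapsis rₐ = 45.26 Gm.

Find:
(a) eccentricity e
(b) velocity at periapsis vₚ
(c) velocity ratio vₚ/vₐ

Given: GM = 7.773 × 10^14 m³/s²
rₚ = 3.999 Gm = 3.999 × 10^9 m
rₐ = 45.26 Gm = 4.526 × 10^10 m
GM = 7.773 × 10^14 m³/s²
a = (rₚ + rₐ)/2 = 2.46295 × 10^10 m
e = (rₐ − rₚ)/(rₐ + rₚ) = (4.1261 × 10^10) / (4.9259 × 10^10) = 0.837634
(a) e = 0.837634 ≈ 0.8376
(b) vₚ² = GM (2/rₚ − 1/a) = 7.773 × 10^14 × (5.00125 × 10^-10 − 4.06017 × 10^-11) = 357187 m²/s²;  vₚ = 597.652 m/s ≈ 597.7 m/s
(c) vₚ/vₐ = rₐ/rₚ (angular momentum) = (4.526 × 10^10) / (3.999 × 10^9) = 11.3178 ≈ 11.32

Final answer:
(a) eccentricity e = 0.8376
(b) velocity at periapsis vₚ = 597.7 m/s
(c) velocity ratio vₚ/vₐ = 11.32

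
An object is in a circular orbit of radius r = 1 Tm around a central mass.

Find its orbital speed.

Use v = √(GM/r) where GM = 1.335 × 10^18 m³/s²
r = 1 Tm = 1 × 10^12 m
GM = 1.335 × 10^18 m³/s²
GM/r = (1.335 × 10^18) / (1 × 10^12) = 1.335 × 10^6 m²/s²
v = √(GM/r) = 1155.42 m/s ≈ 1.155 km/s

Final answer: 1.155 km/s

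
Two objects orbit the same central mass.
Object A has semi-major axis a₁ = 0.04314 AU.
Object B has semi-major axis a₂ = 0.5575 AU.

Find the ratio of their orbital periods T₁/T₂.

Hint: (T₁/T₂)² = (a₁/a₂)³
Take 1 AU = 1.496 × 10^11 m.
a₁ = 0.04314 AU = 6.45374 × 10^9 m
a₂ = 0.5575 AU = 8.3402 × 10^10 m
a₁/a₂ = 0.0773812
T₁/T₂ = (a₁/a₂)^(3/2) = (0.0773812)^1.5 = 0.0215255

Final answer: T₁/T₂ = 0.02153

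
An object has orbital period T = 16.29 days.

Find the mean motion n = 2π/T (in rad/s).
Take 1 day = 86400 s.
T = 16.29 days = 1.40746 × 10^6 s
n = 2π / (1.40746 × 10^6 s) = 4.46421 × 10^-6 rad/s ≈ 4.464 × 10^-6 rad/s

Final answer: n = 4.464 × 10^-6 rad/s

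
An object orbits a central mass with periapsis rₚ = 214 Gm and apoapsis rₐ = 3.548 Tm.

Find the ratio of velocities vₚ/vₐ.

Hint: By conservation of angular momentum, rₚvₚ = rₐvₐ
rₚ = 214 Gm = 2.14 × 10^11 m
rₐ = 3.548 Tm = 3.548 × 10^12 m
rₚvₚ = rₐvₐ  ⇒  vₚ/vₐ = rₐ/rₚ
vₚ/vₐ = (3.548 × 10^12) / (2.14 × 10^11) = 16.5794

Final answer: vₚ/vₐ = 16.58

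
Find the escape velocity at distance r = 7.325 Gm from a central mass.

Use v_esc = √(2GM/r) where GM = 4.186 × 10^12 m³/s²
r = 7.325 Gm = 7.325 × 10^9 m
GM = 4.186 × 10^12 m³/s²
2GM/r = 2 × (4.186 × 10^12) / (7.325 × 10^9) = 1142.94 m²/s²
v_esc = √(2GM/r) = 33.8073 m/s ≈ 33.81 m/s

Final answer: 33.81 m/s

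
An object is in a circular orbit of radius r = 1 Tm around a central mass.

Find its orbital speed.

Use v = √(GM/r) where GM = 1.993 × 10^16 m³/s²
r = 1 Tm = 1 × 10^12 m
GM = 1.993 × 10^16 m³/s²
GM/r = (1.993 × 10^16) / (1 × 10^12) = 19930 m²/s²
v = √(GM/r) = 141.174 m/s ≈ 141.2 m/s

Final answer: 141.2 m/s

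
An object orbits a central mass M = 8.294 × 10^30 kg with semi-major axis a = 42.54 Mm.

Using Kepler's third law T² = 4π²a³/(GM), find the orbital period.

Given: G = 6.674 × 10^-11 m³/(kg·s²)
M = 8.294 × 10^30 kg
GM = G × M = 6.674 × 10^-11 × 8.294 × 10^30 = 5.53542 × 10^20 m³/s²
a = 42.54 Mm = 4.254 × 10^7 m
a³ = 7.69826 × 10^22 m³
T = 2π √(a³/GM) = 2π √((7.69826 × 10^22) / (5.53542 × 10^20)) = 2π × 11.7929 s
T = 74.0971 s ≈ 1.235 minutes

Final answer: 1.235 minutes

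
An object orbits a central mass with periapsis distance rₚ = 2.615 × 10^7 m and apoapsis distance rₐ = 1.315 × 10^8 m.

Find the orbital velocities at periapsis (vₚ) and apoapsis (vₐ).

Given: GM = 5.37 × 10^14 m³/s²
rₚ = 2.615 × 10^7 m
rₐ = 1.315 × 10^8 m
GM = 5.37 × 10^14 m³/s²
a = (rₚ + rₐ)/2 = 7.8825 × 10^7 m
Vis-viva: v² = GM (2/r − 1/a)
vₚ² = 5.37 × 10^14 × (7.64818 × 10^-8 − 1.26863 × 10^-8) = 3.42582 × 10^7 m²/s²
vₚ = 5853.05 m/s ≈ 5.853 km/s
vₐ² = 5.37 × 10^14 × (1.52091 × 10^-8 − 1.26863 × 10^-8) = 1.35474 × 10^6 m²/s²
vₐ = 1163.93 m/s ≈ 1.164 km/s

Final answer: vₚ = 5.853 km/s, vₐ = 1.164 km/s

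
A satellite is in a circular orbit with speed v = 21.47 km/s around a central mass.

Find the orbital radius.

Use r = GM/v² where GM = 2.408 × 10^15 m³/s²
v = 21.47 km/s = 21470 m/s
GM = 2.408 × 10^15 m³/s²
v² = 4.60961 × 10^8 m²/s²
r = GM/v² = (2.408 × 10^15) / (4.60961 × 10^8) = 5.22387 × 10^6 m ≈ 5.224 Mm

Final answer: 5.224 Mm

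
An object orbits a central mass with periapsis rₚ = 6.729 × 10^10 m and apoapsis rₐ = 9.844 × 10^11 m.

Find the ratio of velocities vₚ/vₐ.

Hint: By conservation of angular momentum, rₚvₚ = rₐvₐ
rₚ = 6.729 × 10^10 m
rₐ = 9.844 × 10^11 m
rₚvₚ = rₐvₐ  ⇒  vₚ/vₐ = rₐ/rₚ
vₚ/vₐ = (9.844 × 10^11) / (6.729 × 10^10) = 14.6292

Final answer: vₚ/vₐ = 14.63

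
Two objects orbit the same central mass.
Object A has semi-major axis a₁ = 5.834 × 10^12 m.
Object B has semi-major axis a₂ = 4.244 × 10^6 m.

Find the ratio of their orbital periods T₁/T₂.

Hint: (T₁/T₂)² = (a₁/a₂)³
a₁ = 5.834 × 10^12 m
a₂ = 4.244 × 10^6 m
a₁/a₂ = 1.37465 × 10^6
T₁/T₂ = (a₁/a₂)^(3/2) = (1.37465 × 10^6)^1.5 = 1.61171 × 10^9

Final answer: T₁/T₂ = 1.612 × 10^9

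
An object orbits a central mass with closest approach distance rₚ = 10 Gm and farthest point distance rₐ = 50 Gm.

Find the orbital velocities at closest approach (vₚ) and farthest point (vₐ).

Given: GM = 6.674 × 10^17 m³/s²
rₚ = 10 Gm = 1 × 10^10 m
rₐ = 50 Gm = 5 × 10^10 m
GM = 6.674 × 10^17 m³/s²
a = (rₚ + rₐ)/2 = 3 × 10^10 m
Vis-viva: v² = GM (2/r − 1/a)
vₚ² = 6.674 × 10^17 × (2 × 10^-10 − 3.33333 × 10^-11) = 1.11233 × 10^8 m²/s²
vₚ = 10546.7 m/s ≈ 10.55 km/s
vₐ² = 6.674 × 10^17 × (4 × 10^-11 − 3.33333 × 10^-11) = 4.44933 × 10^6 m²/s²
vₐ = 2109.34 m/s ≈ 2.109 km/s

Final answer: vₚ = 10.55 km/s, vₐ = 2.109 km/s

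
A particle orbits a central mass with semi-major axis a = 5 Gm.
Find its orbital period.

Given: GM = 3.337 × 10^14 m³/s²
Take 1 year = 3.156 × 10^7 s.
a = 5 Gm = 5 × 10^9 m
GM = 3.337 × 10^14 m³/s²
a³ = 1.25 × 10^29 m³
T = 2π √(a³/GM) = 2π √((1.25 × 10^29) / (3.337 × 10^14)) = 2π × 1.93543 × 10^7 s
T = 1.21606 × 10^8 s ≈ 3.853 years

Final answer: 3.853 years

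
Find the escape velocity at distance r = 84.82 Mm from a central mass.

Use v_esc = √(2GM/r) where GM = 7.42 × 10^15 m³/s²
r = 84.82 Mm = 8.482 × 10^7 m
GM = 7.42 × 10^15 m³/s²
2GM/r = 2 × (7.42 × 10^15) / (8.482 × 10^7) = 1.74959 × 10^8 m²/s²
v_esc = √(2GM/r) = 13227.2 m/s ≈ 13.23 km/s

Final answer: 13.23 km/s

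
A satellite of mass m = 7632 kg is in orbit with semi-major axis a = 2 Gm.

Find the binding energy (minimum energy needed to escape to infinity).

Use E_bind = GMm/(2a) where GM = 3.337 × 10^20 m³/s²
a = 2 Gm = 2 × 10^9 m
GM = 3.337 × 10^20 m³/s²
m = 7632 kg
GMm = 3.337 × 10^20 × 7632 = 2.5468 × 10^24 m³·kg/s²
2a = 4 × 10^9 m
E_bind = GMm/(2a) = 6.367 × 10^14 J ≈ 636.7 TJ

Final answer: 636.7 TJ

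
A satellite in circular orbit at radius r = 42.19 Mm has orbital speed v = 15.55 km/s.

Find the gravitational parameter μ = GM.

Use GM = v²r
r = 42.19 Mm = 4.219 × 10^7 m
v = 15.55 km/s = 15550 m/s
v² = 2.41802 × 10^8 m²/s²
GM = v²r = 2.41802 × 10^8 × 4.219 × 10^7 = 1.02016 × 10^16 m³/s²
GM ≈ 1.02 × 10^16 m³/s²

Final answer: GM = 1.02 × 10^16 m³/s²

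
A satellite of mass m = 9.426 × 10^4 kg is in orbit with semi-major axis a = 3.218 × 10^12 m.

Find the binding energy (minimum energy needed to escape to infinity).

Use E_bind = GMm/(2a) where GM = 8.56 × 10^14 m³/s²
a = 3.218 × 10^12 m
GM = 8.56 × 10^14 m³/s²
m = 9.426 × 10^4 kg
GMm = 8.56 × 10^14 × 94260 = 8.06866 × 10^19 m³·kg/s²
2a = 6.436 × 10^12 m
E_bind = GMm/(2a) = 1.25368 × 10^7 J ≈ 12.54 MJ

Final answer: 12.54 MJ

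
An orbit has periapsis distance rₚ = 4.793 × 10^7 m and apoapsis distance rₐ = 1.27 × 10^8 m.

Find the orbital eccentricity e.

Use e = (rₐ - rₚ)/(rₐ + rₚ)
rₚ = 4.793 × 10^7 m
rₐ = 1.27 × 10^8 m
rₐ − rₚ = 7.907 × 10^7 m
rₐ + rₚ = 1.7493 × 10^8 m
e = (rₐ − rₚ)/(rₐ + rₚ) = 0.452009

Final answer: e = 0.452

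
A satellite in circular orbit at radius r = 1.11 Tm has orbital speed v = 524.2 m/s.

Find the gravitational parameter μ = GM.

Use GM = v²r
r = 1.11 Tm = 1.11 × 10^12 m
v = 524.2 m/s
v² = 274786 m²/s²
GM = v²r = 274786 × 1.11 × 10^12 = 3.05012 × 10^17 m³/s²
GM ≈ 3.05 × 10^17 m³/s²

Final answer: GM = 3.05 × 10^17 m³/s²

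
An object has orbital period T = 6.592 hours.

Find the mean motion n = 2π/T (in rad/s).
T = 6.592 hours = 23731.2 s
n = 2π / 23731.2 s = 0.000264765 rad/s ≈ 0.0002648 rad/s

Final answer: n = 0.0002648 rad/s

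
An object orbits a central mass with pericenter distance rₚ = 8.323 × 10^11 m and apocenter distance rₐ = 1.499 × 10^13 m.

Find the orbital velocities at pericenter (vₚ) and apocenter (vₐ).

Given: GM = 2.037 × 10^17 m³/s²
rₚ = 8.323 × 10^11 m
rₐ = 1.499 × 10^13 m
GM = 2.037 × 10^17 m³/s²
a = (rₚ + rₐ)/2 = 7.91115 × 10^12 m
Vis-viva: v² = GM (2/r − 1/a)
vₚ² = 2.037 × 10^17 × (2.40298 × 10^-12 − 1.26404 × 10^-13) = 463738 m²/s²
vₚ = 680.983 m/s ≈ 681 m/s
vₐ² = 2.037 × 10^17 × (1.33422 × 10^-13 − 1.26404 × 10^-13) = 1429.65 m²/s²
vₐ = 37.8107 m/s ≈ 37.81 m/s

Final answer: vₚ = 681 m/s, vₐ = 37.81 m/s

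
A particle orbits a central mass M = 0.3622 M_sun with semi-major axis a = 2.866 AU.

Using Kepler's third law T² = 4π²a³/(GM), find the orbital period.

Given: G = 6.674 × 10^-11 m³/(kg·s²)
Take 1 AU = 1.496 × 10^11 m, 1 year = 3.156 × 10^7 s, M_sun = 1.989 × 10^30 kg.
M = 0.3622 M_sun = 7.20416 × 10^29 kg
GM = G × M = 6.674 × 10^-11 × 7.20416 × 10^29 = 4.80806 × 10^19 m³/s²
a = 2.866 AU = 4.28754 × 10^11 m
a³ = 7.88176 × 10^34 m³
T = 2π √(a³/GM) = 2π √((7.88176 × 10^34) / (4.80806 × 10^19)) = 2π × 4.04881 × 10^7 s
T = 2.54394 × 10^8 s ≈ 8.061 years

Final answer: 8.061 years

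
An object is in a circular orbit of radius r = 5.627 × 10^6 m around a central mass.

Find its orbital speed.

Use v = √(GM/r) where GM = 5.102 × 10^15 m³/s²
r = 5.627 × 10^6 m
GM = 5.102 × 10^15 m³/s²
GM/r = (5.102 × 10^15) / (5.627 × 10^6) = 9.067 × 10^8 m²/s²
v = √(GM/r) = 30111.5 m/s ≈ 30.11 km/s

Final answer: 30.11 km/s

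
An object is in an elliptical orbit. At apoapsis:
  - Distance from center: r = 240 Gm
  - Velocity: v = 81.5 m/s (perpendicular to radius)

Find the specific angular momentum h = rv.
r = 240 Gm = 2.4 × 10^11 m
v = 81.5 m/s
h = rv = 2.4 × 10^11 × 81.5 = 1.956 × 10^13 m²/s ≈ 1.956 × 10^13 m²/s

Final answer: h = 1.956 × 10^13 m²/s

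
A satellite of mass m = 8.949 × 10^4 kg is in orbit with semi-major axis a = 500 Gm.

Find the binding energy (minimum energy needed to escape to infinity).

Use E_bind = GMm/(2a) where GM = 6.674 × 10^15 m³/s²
a = 500 Gm = 5 × 10^11 m
GM = 6.674 × 10^15 m³/s²
m = 8.949 × 10^4 kg
GMm = 6.674 × 10^15 × 89490 = 5.97256 × 10^20 m³·kg/s²
2a = 1 × 10^12 m
E_bind = GMm/(2a) = 5.97256 × 10^8 J ≈ 597.3 MJ

Final answer: 597.3 MJ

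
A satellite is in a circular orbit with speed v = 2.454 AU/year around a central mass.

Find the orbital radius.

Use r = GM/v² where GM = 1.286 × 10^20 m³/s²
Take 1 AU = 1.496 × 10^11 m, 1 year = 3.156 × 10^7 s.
v = 2.454 AU/year = 11632.4 m/s
GM = 1.286 × 10^20 m³/s²
v² = 1.35313 × 10^8 m²/s²
r = GM/v² = (1.286 × 10^20) / (1.35313 × 10^8) = 9.50392 × 10^11 m ≈ 6.353 AU

Final answer: 6.353 AU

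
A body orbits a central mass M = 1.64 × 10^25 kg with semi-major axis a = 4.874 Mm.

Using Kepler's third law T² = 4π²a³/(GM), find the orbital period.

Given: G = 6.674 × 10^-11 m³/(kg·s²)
M = 1.64 × 10^25 kg
GM = G × M = 6.674 × 10^-11 × 1.64 × 10^25 = 1.09454 × 10^15 m³/s²
a = 4.874 Mm = 4.874 × 10^6 m
a³ = 1.15786 × 10^20 m³
T = 2π √(a³/GM) = 2π √((1.15786 × 10^20) / (1.09454 × 10^15)) = 2π × 325.247 s
T = 2043.59 s ≈ 34.06 minutes

Final answer: 34.06 minutes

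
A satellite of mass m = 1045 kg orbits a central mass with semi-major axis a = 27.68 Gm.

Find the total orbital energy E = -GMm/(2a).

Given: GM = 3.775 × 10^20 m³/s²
a = 27.68 Gm = 2.768 × 10^10 m
GM = 3.775 × 10^20 m³/s²
2a = 5.536 × 10^10 m
GMm = 3.775 × 10^20 × 1045 = 3.94487 × 10^23 m³·kg/s²
E = −GMm/(2a) = -7.12586 × 10^12 J ≈ -7.126 TJ

Final answer: -7.126 TJ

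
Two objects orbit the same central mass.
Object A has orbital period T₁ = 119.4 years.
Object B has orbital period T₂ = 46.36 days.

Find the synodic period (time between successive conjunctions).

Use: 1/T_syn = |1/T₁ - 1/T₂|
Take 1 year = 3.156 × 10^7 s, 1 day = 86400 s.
T₁ = 119.4 years = 3.76826 × 10^9 s
T₂ = 46.36 days = 4.0055 × 10^6 s
1/T₁ = 2.65374 × 10^-10 s⁻¹
1/T₂ = 2.49656 × 10^-7 s⁻¹
|1/T₁ − 1/T₂| = 2.49391 × 10^-7 s⁻¹
T_syn = 1 / |1/T₁ − 1/T₂| = 4.00977 × 10^6 s ≈ 46.41 days

Final answer: T_syn = 46.41 days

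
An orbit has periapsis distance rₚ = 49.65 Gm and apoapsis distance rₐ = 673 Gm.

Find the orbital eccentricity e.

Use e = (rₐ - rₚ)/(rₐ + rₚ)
rₚ = 49.65 Gm = 4.965 × 10^10 m
rₐ = 673 Gm = 6.73 × 10^11 m
rₐ − rₚ = 6.2335 × 10^11 m
rₐ + rₚ = 7.2265 × 10^11 m
e = (rₐ − rₚ)/(rₐ + rₚ) = 0.862589

Final answer: e = 0.8626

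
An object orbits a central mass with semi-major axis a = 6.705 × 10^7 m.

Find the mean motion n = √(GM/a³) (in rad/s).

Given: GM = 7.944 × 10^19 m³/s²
a = 6.705 × 10^7 m
GM = 7.944 × 10^19 m³/s²
a³ = 3.01437 × 10^23 m³
GM/a³ = (7.944 × 10^19) / (3.01437 × 10^23) = 0.000263538 s⁻²
n = √(GM/a³) = 0.0162338 rad/s ≈ 0.01623 rad/s

Final answer: n = 0.01623 rad/s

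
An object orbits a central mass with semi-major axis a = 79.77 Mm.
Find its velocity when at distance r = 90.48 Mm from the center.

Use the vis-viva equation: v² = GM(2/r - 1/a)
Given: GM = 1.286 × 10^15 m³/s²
a = 79.77 Mm = 7.977 × 10^7 m
r = 90.48 Mm = 9.048 × 10^7 m
GM = 1.286 × 10^15 m³/s²
2/r − 1/a = 2.21043 × 10^-8 − 1.2536 × 10^-8 = 9.56829 × 10^-9 m⁻¹
v² = GM (2/r − 1/a) = 1.23048 × 10^7 m²/s²
v = 3507.82 m/s ≈ 3.508 km/s

Final answer: 3.508 km/s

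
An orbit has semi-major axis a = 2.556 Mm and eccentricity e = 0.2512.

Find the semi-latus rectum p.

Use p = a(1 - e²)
a = 2.556 Mm = 2.556 × 10^6 m
e = 0.2512,  e² = 0.0631014,  1 − e² = 0.936899
p = a(1 − e²) = 2.556 × 10^6 m × 0.936899 = 2.39471 × 10^6 m ≈ 2.395 Mm

Final answer: p = 2.395 Mm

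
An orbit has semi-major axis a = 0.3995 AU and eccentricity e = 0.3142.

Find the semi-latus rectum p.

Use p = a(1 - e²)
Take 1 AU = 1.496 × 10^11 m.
a = 0.3995 AU = 5.97652 × 10^10 m
e = 0.3142,  e² = 0.0987216,  1 − e² = 0.901278
p = a(1 − e²) = 5.97652 × 10^10 m × 0.901278 = 5.38651 × 10^10 m ≈ 0.3601 AU

Final answer: p = 0.3601 AU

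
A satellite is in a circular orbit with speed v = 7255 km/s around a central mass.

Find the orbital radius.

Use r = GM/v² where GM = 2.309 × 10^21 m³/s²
v = 7255 km/s = 7.255 × 10^6 m/s
GM = 2.309 × 10^21 m³/s²
v² = 5.2635 × 10^13 m²/s²
r = GM/v² = (2.309 × 10^21) / (5.2635 × 10^13) = 4.38681 × 10^7 m ≈ 43.87 Mm

Final answer: 43.87 Mm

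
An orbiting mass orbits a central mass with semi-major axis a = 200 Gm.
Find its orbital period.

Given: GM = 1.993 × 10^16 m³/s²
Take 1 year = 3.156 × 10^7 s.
a = 200 Gm = 2 × 10^11 m
GM = 1.993 × 10^16 m³/s²
a³ = 8 × 10^33 m³
T = 2π √(a³/GM) = 2π √((8 × 10^33) / (1.993 × 10^16)) = 2π × 6.33565 × 10^8 s
T = 3.98081 × 10^9 s ≈ 126.1 years

Final answer: 126.1 years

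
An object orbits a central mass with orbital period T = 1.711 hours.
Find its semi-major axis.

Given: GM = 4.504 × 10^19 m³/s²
T = 1.711 hours = 6159.6 s
GM = 4.504 × 10^19 m³/s²
Kepler's third law: a³ = GM T² / (4π²)
T² = 3.79407 × 10^7 s²
a³ = (4.504 × 10^19) × (3.79407 × 10^7) / (4π²) = 4.32856 × 10^25 m³
a = (a³)^(1/3) = 3.51114 × 10^8 m ≈ 351.1 Mm

Final answer: 351.1 Mm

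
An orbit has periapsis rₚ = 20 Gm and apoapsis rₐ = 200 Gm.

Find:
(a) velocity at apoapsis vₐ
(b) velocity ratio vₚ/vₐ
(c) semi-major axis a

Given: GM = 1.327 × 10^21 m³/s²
rₚ = 20 Gm = 2 × 10^10 m
rₐ = 200 Gm = 2 × 10^11 m
GM = 1.327 × 10^21 m³/s²
a = (rₚ + rₐ)/2 = 1.1 × 10^11 m
e = (rₐ − rₚ)/(rₐ + rₚ) = (1.8 × 10^11) / (2.2 × 10^11) = 0.818182
(a) vₐ² = GM (2/rₐ − 1/a) = 1.327 × 10^21 × (1 × 10^-11 − 9.09091 × 10^-12) = 1.20636 × 10^9 m²/s²;  vₐ = 34732.7 m/s ≈ 34.73 km/s
(b) vₚ/vₐ = rₐ/rₚ (angular momentum) = (2 × 10^11) / (2 × 10^10) = 10 ≈ 10
(c) a = 1.1 × 10^11 m ≈ 110 Gm

Final answer:
(a) velocity at apoapsis vₐ = 34.73 km/s
(b) velocity ratio vₚ/vₐ = 10
(c) semi-major axis a = 110 Gm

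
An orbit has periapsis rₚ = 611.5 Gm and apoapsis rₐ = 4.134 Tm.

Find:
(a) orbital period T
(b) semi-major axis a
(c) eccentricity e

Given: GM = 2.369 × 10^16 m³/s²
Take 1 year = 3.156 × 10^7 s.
rₚ = 611.5 Gm = 6.115 × 10^11 m
rₐ = 4.134 Tm = 4.134 × 10^12 m
GM = 2.369 × 10^16 m³/s²
a = (rₚ + rₐ)/2 = 2.37275 × 10^12 m
e = (rₐ − rₚ)/(rₐ + rₚ) = (3.5225 × 10^12) / (4.7455 × 10^12) = 0.742282
(a) a³ = 1.33584 × 10^37 m³;  T = 2π √(a³/GM) = 2π × 2.37463 × 10^10 s = 1.49202 × 10^11 s ≈ 4728 years
(b) a = 2.37275 × 10^12 m ≈ 2.373 Tm
(c) e = 0.742282 ≈ 0.7423

Final answer:
(a) orbital period T = 4728 years
(b) semi-major axis a = 2.373 Tm
(c) eccentricity e = 0.7423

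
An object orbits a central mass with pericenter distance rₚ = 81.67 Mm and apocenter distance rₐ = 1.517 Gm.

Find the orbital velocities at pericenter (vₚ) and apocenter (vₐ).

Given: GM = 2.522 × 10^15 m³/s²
rₚ = 81.67 Mm = 8.167 × 10^7 m
rₐ = 1.517 Gm = 1.517 × 10^9 m
GM = 2.522 × 10^15 m³/s²
a = (rₚ + rₐ)/2 = 7.99335 × 10^8 m
Vis-viva: v² = GM (2/r − 1/a)
vₚ² = 2.522 × 10^15 × (2.44888 × 10^-8 − 1.25104 × 10^-9) = 5.86056 × 10^7 m²/s²
vₚ = 7655.43 m/s ≈ 7.655 km/s
vₐ² = 2.522 × 10^15 × (1.31839 × 10^-9 − 1.25104 × 10^-9) = 169861 m²/s²
vₐ = 412.142 m/s ≈ 412.1 m/s

Final answer: vₚ = 7.655 km/s, vₐ = 412.1 m/s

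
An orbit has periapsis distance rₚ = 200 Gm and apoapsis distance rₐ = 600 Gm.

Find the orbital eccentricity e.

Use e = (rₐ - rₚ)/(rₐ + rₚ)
rₚ = 200 Gm = 2 × 10^11 m
rₐ = 600 Gm = 6 × 10^11 m
rₐ − rₚ = 4 × 10^11 m
rₐ + rₚ = 8 × 10^11 m
e = (rₐ − rₚ)/(rₐ + rₚ) = 0.5

Final answer: e = 0.5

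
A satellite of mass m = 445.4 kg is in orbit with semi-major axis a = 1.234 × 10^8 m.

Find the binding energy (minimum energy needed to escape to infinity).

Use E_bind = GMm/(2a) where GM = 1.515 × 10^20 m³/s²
a = 1.234 × 10^8 m
GM = 1.515 × 10^20 m³/s²
m = 445.4 kg
GMm = 1.515 × 10^20 × 445.4 = 6.74781 × 10^22 m³·kg/s²
2a = 2.468 × 10^8 m
E_bind = GMm/(2a) = 2.73412 × 10^14 J ≈ 273.4 TJ

Final answer: 273.4 TJ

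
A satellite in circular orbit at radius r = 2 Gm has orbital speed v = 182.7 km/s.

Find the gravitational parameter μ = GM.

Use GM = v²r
r = 2 Gm = 2 × 10^9 m
v = 182.7 km/s = 182700 m/s
v² = 3.33793 × 10^10 m²/s²
GM = v²r = 3.33793 × 10^10 × 2 × 10^9 = 6.67586 × 10^19 m³/s²
GM ≈ 6.676 × 10^19 m³/s²

Final answer: GM = 6.676 × 10^19 m³/s²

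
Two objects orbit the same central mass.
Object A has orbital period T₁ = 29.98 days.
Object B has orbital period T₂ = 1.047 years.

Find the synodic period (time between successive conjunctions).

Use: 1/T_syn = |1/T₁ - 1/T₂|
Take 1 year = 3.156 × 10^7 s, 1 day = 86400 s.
T₁ = 29.98 days = 2.59027 × 10^6 s
T₂ = 1.047 years = 3.30433 × 10^7 s
1/T₁ = 3.8606 × 10^-7 s⁻¹
1/T₂ = 3.02633 × 10^-8 s⁻¹
|1/T₁ − 1/T₂| = 3.55797 × 10^-7 s⁻¹
T_syn = 1 / |1/T₁ − 1/T₂| = 2.8106 × 10^6 s ≈ 32.53 days

Final answer: T_syn = 32.53 days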